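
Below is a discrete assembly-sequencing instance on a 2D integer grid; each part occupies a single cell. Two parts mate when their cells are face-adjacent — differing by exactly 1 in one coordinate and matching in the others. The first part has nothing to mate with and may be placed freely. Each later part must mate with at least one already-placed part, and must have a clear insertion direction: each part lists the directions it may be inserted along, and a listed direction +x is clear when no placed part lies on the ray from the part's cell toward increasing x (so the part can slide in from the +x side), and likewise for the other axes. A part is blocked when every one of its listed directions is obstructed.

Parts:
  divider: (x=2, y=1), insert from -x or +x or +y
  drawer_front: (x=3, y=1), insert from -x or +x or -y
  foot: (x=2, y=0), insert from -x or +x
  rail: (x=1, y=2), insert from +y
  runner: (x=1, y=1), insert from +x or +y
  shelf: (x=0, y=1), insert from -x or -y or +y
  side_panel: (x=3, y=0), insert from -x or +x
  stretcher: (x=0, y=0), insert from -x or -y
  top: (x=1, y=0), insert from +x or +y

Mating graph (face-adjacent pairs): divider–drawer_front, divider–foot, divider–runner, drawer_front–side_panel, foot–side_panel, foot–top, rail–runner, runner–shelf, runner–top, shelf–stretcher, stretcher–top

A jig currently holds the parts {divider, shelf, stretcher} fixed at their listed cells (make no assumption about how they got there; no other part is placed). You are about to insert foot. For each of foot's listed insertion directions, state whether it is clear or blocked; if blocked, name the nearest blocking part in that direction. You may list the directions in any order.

-x: nearest on ray is stretcher@(0, 0) ⇒ blocked
+x: ray from foot(2, 0) has no placed part ⇒ clear

+x: clear; -x: blocked by stretcher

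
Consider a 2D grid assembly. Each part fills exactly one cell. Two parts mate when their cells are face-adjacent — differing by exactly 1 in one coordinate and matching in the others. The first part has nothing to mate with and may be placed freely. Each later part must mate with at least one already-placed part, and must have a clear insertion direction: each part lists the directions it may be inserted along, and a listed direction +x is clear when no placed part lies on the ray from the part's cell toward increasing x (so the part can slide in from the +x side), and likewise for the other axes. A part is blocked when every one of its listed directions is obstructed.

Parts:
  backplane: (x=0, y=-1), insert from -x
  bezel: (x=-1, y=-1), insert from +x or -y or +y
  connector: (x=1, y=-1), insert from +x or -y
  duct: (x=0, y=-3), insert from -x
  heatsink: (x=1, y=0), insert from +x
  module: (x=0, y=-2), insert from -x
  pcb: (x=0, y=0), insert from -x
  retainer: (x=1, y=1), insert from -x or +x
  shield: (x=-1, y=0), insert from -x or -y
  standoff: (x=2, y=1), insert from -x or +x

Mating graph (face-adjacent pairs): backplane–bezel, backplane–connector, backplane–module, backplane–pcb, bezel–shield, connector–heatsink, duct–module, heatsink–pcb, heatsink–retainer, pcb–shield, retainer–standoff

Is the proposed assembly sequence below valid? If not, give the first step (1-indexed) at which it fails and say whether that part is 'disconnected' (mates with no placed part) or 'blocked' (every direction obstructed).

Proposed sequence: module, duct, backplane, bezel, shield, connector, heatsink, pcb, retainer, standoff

Invalid at step 8 (blocked)

1. module@(0, -2) [-x clear] — {module}
2. duct@(0, -3) [-x clear] — {duct, module}
3. backplane@(0, -1) [-x clear] — {backplane, duct, module}
4. bezel@(-1, -1) [-y clear] — {backplane, bezel, duct, module}
5. shield@(-1, 0) [-x clear] — {backplane, bezel, duct, module, shield}
6. connector@(1, -1) [+x clear] — {backplane, bezel, connector, duct, module, shield}
7. heatsink@(1, 0) [+x clear] — {backplane, bezel, connector, duct, heatsink, module, shield}
8. pcb@(0, 0) — -x all obstructed ⇒ blocked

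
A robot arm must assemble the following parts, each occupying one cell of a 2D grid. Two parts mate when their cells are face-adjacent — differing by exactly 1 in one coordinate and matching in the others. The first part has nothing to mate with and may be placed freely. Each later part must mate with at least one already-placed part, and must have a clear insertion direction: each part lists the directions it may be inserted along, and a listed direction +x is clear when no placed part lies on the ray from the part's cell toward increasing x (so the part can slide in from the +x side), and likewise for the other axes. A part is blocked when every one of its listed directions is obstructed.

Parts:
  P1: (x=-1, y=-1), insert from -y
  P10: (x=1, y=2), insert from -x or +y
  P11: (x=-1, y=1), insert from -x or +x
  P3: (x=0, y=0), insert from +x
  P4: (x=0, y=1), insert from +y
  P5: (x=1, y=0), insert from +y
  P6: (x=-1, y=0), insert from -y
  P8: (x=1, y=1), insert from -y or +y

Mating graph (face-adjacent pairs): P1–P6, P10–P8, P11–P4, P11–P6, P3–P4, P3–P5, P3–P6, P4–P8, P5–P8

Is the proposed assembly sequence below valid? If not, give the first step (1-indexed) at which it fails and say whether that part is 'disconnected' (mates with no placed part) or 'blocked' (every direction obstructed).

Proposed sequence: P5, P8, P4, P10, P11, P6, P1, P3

Invalid at step 8 (blocked)

1. P5@(1, 0) [+y clear] — {P5}
2. P8@(1, 1) [+y clear] — {P5, P8}
3. P4@(0, 1) [+y clear] — {P4, P5, P8}
4. P10@(1, 2) [-x clear] — {P10, P4, P5, P8}
5. P11@(-1, 1) [-x clear] — {P10, P11, P4, P5, P8}
6. P6@(-1, 0) [-y clear] — {P10, P11, P4, P5, P6, P8}
7. P1@(-1, -1) [-y clear] — {P1, P10, P11, P4, P5, P6, P8}
8. P3@(0, 0) — +x all obstructed ⇒ blocked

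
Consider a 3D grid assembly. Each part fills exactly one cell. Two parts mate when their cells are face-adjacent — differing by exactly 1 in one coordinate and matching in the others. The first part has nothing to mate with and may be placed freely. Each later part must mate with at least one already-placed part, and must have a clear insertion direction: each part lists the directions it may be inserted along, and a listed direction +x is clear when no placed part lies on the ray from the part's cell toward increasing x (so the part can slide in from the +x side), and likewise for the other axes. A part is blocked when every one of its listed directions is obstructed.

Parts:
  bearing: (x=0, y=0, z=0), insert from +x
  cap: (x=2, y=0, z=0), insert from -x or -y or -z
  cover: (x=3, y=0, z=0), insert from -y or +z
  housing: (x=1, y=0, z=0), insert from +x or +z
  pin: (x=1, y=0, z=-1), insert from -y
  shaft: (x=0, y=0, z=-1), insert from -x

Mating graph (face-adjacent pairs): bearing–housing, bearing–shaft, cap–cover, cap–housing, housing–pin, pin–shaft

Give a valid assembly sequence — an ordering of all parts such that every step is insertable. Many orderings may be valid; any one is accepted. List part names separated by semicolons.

1. pin@(1, 0, -1) [-y clear] — {pin}
2. shaft@(0, 0, -1) [-x clear] — {pin, shaft}
3. bearing@(0, 0, 0) [+x clear] — {bearing, pin, shaft}
4. housing@(1, 0, 0) [+x clear] — {bearing, housing, pin, shaft}
5. cap@(2, 0, 0) [-y clear] — {bearing, cap, housing, pin, shaft}
6. cover@(3, 0, 0) [-y clear] — {bearing, cap, cover, housing, pin, shaft}

pin; shaft; bearing; housing; cap; cover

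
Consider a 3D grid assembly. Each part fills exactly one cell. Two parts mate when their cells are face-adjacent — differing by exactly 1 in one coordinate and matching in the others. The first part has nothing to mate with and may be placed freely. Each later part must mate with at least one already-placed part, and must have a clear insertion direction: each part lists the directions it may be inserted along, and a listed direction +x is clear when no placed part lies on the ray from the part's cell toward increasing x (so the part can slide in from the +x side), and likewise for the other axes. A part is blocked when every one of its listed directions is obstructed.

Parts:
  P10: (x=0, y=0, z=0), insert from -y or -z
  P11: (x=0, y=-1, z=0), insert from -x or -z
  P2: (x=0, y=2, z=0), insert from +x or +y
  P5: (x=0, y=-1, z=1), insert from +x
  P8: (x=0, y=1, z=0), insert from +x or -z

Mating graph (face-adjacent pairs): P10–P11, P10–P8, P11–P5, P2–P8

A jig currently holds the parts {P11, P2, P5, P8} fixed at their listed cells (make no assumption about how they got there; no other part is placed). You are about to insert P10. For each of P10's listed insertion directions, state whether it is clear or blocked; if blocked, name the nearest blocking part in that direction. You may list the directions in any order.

-y: nearest on ray is P11@(0, -1, 0) ⇒ blocked
-z: ray from P10(0, 0, 0) has no placed part ⇒ clear

-y: blocked by P11; -z: clear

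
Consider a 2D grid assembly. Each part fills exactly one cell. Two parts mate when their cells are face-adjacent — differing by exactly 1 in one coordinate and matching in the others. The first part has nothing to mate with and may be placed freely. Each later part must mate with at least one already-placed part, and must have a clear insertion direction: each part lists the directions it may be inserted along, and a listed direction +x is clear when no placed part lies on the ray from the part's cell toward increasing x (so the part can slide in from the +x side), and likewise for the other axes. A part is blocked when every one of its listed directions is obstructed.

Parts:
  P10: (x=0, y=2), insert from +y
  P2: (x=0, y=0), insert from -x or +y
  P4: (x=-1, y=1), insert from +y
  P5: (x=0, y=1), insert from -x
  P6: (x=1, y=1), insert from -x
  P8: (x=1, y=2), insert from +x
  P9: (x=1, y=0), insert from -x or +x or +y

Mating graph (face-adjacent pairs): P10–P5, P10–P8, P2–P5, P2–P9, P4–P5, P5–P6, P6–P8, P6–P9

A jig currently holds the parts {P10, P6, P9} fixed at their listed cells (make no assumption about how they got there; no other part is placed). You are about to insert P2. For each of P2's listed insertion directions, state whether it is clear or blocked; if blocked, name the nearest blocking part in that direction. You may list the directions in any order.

+y: blocked by P10; -x: clear

-x: ray from P2(0, 0) has no placed part ⇒ clear
+y: nearest on ray is P10@(0, 2) ⇒ blocked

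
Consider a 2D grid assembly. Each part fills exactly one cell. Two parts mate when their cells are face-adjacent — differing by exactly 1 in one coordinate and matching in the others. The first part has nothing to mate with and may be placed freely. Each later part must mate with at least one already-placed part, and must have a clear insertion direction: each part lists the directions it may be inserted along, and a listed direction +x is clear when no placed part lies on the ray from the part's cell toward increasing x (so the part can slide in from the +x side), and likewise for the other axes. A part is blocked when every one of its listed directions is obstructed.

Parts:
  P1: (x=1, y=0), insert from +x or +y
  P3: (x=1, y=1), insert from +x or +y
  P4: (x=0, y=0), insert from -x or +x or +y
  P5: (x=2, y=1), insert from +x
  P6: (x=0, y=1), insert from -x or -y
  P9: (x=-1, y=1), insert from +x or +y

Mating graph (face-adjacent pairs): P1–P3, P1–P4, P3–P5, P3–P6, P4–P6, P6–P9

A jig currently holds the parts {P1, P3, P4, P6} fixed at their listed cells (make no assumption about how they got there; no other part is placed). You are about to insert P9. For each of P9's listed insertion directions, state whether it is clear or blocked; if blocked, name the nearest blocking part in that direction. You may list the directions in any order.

+x: blocked by P6; +y: clear

+x: nearest on ray is P6@(0, 1) ⇒ blocked
+y: ray from P9(-1, 1) has no placed part ⇒ clear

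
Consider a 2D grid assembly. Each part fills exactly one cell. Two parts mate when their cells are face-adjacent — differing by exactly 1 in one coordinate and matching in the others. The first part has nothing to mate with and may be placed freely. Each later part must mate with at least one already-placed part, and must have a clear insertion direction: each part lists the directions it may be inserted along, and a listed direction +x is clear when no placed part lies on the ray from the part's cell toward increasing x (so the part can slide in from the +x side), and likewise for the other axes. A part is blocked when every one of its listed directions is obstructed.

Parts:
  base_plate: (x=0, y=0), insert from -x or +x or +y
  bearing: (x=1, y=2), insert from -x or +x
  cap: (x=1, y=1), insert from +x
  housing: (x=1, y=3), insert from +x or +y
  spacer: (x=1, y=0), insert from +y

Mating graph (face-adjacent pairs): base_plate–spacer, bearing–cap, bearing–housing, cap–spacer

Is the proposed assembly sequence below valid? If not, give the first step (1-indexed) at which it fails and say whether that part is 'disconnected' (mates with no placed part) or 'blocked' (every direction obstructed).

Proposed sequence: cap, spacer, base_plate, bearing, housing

1. cap@(1, 1) [+x clear] — {cap}
2. spacer@(1, 0) — +y all obstructed ⇒ blocked

Invalid at step 2 (blocked)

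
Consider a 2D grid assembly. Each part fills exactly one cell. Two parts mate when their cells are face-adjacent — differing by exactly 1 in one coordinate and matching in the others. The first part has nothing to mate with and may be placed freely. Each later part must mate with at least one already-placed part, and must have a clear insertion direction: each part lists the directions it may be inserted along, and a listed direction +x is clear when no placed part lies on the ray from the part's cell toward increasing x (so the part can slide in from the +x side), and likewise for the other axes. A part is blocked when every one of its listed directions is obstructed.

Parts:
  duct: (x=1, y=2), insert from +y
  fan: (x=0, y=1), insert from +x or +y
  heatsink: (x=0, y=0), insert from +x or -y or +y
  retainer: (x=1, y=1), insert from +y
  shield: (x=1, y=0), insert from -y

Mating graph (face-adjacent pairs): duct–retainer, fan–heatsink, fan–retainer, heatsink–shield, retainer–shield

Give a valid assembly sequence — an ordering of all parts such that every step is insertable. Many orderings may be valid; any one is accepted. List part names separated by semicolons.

1. retainer@(1, 1) [+y clear] — {retainer}
2. duct@(1, 2) [+y clear] — {duct, retainer}
3. shield@(1, 0) [-y clear] — {duct, retainer, shield}
4. heatsink@(0, 0) [-y clear] — {duct, heatsink, retainer, shield}
5. fan@(0, 1) [+y clear] — {duct, fan, heatsink, retainer, shield}

retainer; duct; shield; heatsink; fan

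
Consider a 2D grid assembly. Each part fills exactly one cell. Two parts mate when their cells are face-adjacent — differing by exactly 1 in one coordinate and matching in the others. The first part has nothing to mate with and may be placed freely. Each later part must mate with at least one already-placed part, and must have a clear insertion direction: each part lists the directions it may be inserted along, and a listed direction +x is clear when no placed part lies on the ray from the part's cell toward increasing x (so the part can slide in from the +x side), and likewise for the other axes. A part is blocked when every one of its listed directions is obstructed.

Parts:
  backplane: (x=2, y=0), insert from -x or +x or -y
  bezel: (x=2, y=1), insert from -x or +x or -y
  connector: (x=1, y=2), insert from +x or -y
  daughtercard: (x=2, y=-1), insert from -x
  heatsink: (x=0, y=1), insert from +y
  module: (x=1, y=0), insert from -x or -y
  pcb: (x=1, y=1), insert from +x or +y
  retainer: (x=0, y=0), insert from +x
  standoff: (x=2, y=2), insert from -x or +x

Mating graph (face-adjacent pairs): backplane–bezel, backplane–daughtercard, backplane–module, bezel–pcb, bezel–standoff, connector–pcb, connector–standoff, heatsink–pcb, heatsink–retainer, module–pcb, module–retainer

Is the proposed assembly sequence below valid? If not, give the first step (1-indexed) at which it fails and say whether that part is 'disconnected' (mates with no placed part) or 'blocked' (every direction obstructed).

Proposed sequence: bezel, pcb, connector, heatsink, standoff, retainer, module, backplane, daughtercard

1. bezel@(2, 1) [-x clear] — {bezel}
2. pcb@(1, 1) [+y clear] — {bezel, pcb}
3. connector@(1, 2) [+x clear] — {bezel, connector, pcb}
4. heatsink@(0, 1) [+y clear] — {bezel, connector, heatsink, pcb}
5. standoff@(2, 2) [+x clear] — {bezel, connector, heatsink, pcb, standoff}
6. retainer@(0, 0) [+x clear] — {bezel, connector, heatsink, pcb, retainer, standoff}
7. module@(1, 0) [-y clear] — {bezel, connector, heatsink, module, pcb, retainer, standoff}
8. backplane@(2, 0) [+x clear] — {backplane, bezel, connector, heatsink, module, pcb, retainer, standoff}
9. daughtercard@(2, -1) [-x clear] — {backplane, bezel, connector, daughtercard, heatsink, module, pcb, retainer, standoff}

Valid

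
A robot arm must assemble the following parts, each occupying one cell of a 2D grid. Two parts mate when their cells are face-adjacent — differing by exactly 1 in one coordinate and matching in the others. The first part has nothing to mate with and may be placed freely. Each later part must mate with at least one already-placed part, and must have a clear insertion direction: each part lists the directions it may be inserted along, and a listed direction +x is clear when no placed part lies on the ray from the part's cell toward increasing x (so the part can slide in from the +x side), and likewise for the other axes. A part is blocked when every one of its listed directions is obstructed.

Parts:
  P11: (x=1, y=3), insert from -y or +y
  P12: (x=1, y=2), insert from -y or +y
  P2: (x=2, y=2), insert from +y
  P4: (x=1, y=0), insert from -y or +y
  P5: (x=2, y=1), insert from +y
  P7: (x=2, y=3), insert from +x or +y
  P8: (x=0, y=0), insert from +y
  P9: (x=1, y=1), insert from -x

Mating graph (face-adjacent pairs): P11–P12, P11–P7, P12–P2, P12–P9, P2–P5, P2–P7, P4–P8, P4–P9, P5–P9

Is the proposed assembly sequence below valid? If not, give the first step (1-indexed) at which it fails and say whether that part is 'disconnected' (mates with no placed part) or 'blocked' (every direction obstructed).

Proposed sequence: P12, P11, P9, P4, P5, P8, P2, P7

Valid

1. P12@(1, 2) [-y clear] — {P12}
2. P11@(1, 3) [+y clear] — {P11, P12}
3. P9@(1, 1) [-x clear] — {P11, P12, P9}
4. P4@(1, 0) [-y clear] — {P11, P12, P4, P9}
5. P5@(2, 1) [+y clear] — {P11, P12, P4, P5, P9}
6. P8@(0, 0) [+y clear] — {P11, P12, P4, P5, P8, P9}
7. P2@(2, 2) [+y clear] — {P11, P12, P2, P4, P5, P8, P9}
8. P7@(2, 3) [+x clear] — {P11, P12, P2, P4, P5, P7, P8, P9}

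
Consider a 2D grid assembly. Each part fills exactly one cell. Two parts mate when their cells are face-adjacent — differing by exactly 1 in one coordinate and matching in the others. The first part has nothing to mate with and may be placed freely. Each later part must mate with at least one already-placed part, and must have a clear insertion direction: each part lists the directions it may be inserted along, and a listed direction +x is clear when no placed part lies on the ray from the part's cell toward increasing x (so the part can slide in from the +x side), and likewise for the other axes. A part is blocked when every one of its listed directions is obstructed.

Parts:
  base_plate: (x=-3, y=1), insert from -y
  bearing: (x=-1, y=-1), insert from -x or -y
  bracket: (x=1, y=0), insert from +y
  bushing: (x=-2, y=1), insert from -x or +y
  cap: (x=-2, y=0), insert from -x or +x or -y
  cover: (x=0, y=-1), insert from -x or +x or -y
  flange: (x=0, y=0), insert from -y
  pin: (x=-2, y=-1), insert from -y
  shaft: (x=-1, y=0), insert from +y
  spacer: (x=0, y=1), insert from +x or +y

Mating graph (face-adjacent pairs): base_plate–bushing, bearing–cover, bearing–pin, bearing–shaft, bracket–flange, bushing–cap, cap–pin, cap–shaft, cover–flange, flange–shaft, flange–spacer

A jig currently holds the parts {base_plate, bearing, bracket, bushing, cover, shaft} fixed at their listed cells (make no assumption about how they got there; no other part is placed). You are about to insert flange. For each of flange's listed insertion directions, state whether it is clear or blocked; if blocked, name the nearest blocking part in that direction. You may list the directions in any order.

-y: blocked by cover

-y: nearest on ray is cover@(0, -1) ⇒ blocked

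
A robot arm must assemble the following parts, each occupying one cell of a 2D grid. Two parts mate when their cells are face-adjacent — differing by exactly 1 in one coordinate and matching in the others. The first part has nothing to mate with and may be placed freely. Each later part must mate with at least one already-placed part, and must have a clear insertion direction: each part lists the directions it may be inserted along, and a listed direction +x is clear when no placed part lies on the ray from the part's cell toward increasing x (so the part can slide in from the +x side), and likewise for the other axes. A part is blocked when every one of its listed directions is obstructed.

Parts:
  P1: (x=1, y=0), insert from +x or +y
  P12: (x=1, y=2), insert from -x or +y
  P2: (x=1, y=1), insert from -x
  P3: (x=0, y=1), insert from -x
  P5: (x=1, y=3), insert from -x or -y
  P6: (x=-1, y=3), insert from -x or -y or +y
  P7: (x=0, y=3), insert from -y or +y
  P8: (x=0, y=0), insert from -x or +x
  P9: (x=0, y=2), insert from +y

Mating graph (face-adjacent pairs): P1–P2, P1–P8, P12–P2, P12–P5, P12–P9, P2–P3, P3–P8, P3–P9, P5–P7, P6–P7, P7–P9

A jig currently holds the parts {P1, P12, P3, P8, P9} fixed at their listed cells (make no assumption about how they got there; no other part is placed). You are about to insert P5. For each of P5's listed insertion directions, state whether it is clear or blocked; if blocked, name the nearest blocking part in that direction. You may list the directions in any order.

-x: clear; -y: blocked by P12

-x: ray from P5(1, 3) has no placed part ⇒ clear
-y: nearest on ray is P12@(1, 2) ⇒ blocked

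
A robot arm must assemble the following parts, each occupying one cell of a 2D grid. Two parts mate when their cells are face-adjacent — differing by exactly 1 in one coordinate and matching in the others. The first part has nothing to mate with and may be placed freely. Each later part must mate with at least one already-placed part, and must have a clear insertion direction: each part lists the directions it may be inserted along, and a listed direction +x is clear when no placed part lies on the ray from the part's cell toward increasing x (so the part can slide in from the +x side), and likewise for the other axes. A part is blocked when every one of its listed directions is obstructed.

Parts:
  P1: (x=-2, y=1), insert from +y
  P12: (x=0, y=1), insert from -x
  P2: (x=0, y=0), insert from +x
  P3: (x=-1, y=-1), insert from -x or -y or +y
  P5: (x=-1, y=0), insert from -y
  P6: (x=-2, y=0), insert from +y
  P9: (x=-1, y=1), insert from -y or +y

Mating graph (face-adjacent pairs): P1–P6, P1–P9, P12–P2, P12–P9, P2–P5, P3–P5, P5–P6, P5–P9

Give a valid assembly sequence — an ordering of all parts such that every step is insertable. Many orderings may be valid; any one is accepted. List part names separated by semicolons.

P6; P5; P2; P12; P9; P1; P3

1. P6@(-2, 0) [+y clear] — {P6}
2. P5@(-1, 0) [-y clear] — {P5, P6}
3. P2@(0, 0) [+x clear] — {P2, P5, P6}
4. P12@(0, 1) [-x clear] — {P12, P2, P5, P6}
5. P9@(-1, 1) [+y clear] — {P12, P2, P5, P6, P9}
6. P1@(-2, 1) [+y clear] — {P1, P12, P2, P5, P6, P9}
7. P3@(-1, -1) [-x clear] — {P1, P12, P2, P3, P5, P6, P9}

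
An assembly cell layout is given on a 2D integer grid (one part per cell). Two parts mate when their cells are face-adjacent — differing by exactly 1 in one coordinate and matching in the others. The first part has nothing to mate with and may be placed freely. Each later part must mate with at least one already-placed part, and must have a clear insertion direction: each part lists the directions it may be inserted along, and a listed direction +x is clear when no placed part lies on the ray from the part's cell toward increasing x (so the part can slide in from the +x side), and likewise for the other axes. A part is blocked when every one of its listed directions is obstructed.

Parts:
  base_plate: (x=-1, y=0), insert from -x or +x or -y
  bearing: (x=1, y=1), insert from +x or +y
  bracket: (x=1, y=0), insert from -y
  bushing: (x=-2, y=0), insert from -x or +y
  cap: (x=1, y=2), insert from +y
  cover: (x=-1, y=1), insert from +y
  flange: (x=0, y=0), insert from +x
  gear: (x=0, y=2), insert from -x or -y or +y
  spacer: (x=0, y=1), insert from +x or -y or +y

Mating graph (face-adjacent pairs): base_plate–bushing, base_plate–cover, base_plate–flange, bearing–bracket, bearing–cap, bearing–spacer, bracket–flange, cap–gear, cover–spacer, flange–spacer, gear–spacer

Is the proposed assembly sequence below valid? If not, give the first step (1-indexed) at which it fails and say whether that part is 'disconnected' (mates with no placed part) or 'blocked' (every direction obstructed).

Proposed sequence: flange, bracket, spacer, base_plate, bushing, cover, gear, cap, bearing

Valid

1. flange@(0, 0) [+x clear] — {flange}
2. bracket@(1, 0) [-y clear] — {bracket, flange}
3. spacer@(0, 1) [+x clear] — {bracket, flange, spacer}
4. base_plate@(-1, 0) [-x clear] — {base_plate, bracket, flange, spacer}
5. bushing@(-2, 0) [-x clear] — {base_plate, bracket, bushing, flange, spacer}
6. cover@(-1, 1) [+y clear] — {base_plate, bracket, bushing, cover, flange, spacer}
7. gear@(0, 2) [-x clear] — {base_plate, bracket, bushing, cover, flange, gear, spacer}
8. cap@(1, 2) [+y clear] — {base_plate, bracket, bushing, cap, cover, flange, gear, spacer}
9. bearing@(1, 1) [+x clear] — {base_plate, bearing, bracket, bushing, cap, cover, flange, gear, spacer}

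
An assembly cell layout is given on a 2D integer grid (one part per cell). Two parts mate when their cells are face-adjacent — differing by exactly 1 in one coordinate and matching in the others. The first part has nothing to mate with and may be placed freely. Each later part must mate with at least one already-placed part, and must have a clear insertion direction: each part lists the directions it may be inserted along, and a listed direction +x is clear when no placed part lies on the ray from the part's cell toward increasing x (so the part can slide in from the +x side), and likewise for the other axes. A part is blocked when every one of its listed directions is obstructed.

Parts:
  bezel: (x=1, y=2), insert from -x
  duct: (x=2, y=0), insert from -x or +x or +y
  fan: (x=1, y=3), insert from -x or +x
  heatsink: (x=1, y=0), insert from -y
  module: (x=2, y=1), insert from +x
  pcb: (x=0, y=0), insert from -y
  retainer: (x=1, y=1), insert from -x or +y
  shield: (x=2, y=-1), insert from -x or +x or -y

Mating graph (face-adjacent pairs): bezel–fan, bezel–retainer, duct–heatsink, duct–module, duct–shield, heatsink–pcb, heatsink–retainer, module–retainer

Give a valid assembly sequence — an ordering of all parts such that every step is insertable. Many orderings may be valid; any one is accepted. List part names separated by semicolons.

pcb; heatsink; duct; shield; module; retainer; bezel; fan

1. pcb@(0, 0) [-y clear] — {pcb}
2. heatsink@(1, 0) [-y clear] — {heatsink, pcb}
3. duct@(2, 0) [+x clear] — {duct, heatsink, pcb}
4. shield@(2, -1) [-x clear] — {duct, heatsink, pcb, shield}
5. module@(2, 1) [+x clear] — {duct, heatsink, module, pcb, shield}
6. retainer@(1, 1) [-x clear] — {duct, heatsink, module, pcb, retainer, shield}
7. bezel@(1, 2) [-x clear] — {bezel, duct, heatsink, module, pcb, retainer, shield}
8. fan@(1, 3) [-x clear] — {bezel, duct, fan, heatsink, module, pcb, retainer, shield}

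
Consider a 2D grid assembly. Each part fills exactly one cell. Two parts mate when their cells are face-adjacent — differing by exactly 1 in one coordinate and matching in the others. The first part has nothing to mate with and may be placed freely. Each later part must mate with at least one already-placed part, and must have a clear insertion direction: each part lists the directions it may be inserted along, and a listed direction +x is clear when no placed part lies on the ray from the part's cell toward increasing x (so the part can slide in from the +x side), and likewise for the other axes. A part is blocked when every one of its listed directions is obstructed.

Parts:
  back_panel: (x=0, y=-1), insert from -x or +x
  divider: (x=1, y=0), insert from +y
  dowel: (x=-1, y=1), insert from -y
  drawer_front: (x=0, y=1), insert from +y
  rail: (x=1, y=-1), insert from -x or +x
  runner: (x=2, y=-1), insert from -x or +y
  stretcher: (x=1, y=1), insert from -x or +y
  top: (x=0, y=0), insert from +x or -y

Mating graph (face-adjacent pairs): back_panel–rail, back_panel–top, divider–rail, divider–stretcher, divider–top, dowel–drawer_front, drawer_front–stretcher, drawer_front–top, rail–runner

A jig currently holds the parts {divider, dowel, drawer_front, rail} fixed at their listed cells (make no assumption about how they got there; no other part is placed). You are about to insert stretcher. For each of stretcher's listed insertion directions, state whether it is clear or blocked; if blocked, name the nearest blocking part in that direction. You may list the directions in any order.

-x: nearest on ray is drawer_front@(0, 1) ⇒ blocked
+y: ray from stretcher(1, 1) has no placed part ⇒ clear

+y: clear; -x: blocked by drawer_front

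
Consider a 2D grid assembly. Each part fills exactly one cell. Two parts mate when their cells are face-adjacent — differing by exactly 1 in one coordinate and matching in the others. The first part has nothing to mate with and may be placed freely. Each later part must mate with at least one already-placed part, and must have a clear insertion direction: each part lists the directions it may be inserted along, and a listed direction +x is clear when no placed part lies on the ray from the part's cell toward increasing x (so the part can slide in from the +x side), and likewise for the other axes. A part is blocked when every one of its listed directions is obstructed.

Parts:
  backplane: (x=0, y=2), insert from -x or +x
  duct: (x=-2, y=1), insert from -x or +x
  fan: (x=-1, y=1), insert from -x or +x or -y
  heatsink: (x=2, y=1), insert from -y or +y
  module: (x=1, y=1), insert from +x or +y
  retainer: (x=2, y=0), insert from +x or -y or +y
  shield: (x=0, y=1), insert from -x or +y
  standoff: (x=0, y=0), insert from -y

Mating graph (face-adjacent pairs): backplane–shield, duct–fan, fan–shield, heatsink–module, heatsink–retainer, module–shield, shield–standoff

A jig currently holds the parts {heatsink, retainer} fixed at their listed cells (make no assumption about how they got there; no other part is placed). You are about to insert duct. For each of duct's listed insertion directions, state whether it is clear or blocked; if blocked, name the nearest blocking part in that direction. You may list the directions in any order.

-x: ray from duct(-2, 1) has no placed part ⇒ clear
+x: nearest on ray is heatsink@(2, 1) ⇒ blocked

+x: blocked by heatsink; -x: clear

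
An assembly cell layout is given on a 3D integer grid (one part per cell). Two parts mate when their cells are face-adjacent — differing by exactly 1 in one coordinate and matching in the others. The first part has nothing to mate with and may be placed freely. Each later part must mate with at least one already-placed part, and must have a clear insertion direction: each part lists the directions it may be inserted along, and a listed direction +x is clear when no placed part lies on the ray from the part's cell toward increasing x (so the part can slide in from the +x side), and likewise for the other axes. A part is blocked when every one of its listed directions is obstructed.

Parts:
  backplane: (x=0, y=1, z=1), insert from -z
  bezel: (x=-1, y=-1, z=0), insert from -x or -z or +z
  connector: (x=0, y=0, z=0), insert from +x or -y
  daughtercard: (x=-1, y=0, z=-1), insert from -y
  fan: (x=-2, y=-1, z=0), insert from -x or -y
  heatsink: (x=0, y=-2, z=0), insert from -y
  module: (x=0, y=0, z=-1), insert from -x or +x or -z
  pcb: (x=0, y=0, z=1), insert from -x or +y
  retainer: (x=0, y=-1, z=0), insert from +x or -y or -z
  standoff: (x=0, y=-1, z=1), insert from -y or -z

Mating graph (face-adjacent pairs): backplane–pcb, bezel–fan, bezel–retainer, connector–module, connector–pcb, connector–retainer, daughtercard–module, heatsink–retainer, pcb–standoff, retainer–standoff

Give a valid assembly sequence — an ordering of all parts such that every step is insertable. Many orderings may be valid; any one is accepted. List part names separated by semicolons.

bezel; fan; retainer; heatsink; connector; pcb; backplane; module; daughtercard; standoff

1. bezel@(-1, -1, 0) [-x clear] — {bezel}
2. fan@(-2, -1, 0) [-x clear] — {bezel, fan}
3. retainer@(0, -1, 0) [+x clear] — {bezel, fan, retainer}
4. heatsink@(0, -2, 0) [-y clear] — {bezel, fan, heatsink, retainer}
5. connector@(0, 0, 0) [+x clear] — {bezel, connector, fan, heatsink, retainer}
6. pcb@(0, 0, 1) [-x clear] — {bezel, connector, fan, heatsink, pcb, retainer}
7. backplane@(0, 1, 1) [-z clear] — {backplane, bezel, connector, fan, heatsink, pcb, retainer}
8. module@(0, 0, -1) [-x clear] — {backplane, bezel, connector, fan, heatsink, module, pcb, retainer}
9. daughtercard@(-1, 0, -1) [-y clear] — {backplane, bezel, connector, daughtercard, fan, heatsink, module, pcb, retainer}
10. standoff@(0, -1, 1) [-y clear] — {backplane, bezel, connector, daughtercard, fan, heatsink, module, pcb, retainer, standoff}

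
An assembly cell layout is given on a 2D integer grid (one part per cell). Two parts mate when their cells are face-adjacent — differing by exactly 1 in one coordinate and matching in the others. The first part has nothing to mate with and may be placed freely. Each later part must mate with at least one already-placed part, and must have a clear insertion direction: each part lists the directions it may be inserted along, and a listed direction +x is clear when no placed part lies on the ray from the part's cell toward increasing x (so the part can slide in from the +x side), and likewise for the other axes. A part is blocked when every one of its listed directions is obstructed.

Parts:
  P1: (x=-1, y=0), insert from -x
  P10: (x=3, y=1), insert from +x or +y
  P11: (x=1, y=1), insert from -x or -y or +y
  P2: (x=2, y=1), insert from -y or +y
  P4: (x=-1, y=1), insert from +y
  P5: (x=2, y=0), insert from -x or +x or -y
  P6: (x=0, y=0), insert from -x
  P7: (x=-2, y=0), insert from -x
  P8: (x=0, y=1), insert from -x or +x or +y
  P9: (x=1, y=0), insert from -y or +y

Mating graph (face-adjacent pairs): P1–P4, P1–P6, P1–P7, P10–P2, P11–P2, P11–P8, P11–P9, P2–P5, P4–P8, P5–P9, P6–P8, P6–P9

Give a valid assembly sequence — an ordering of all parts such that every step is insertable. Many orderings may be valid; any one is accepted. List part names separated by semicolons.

1. P9@(1, 0) [-y clear] — {P9}
2. P6@(0, 0) [-x clear] — {P6, P9}
3. P8@(0, 1) [-x clear] — {P6, P8, P9}
4. P4@(-1, 1) [+y clear] — {P4, P6, P8, P9}
5. P1@(-1, 0) [-x clear] — {P1, P4, P6, P8, P9}
6. P7@(-2, 0) [-x clear] — {P1, P4, P6, P7, P8, P9}
7. P11@(1, 1) [+y clear] — {P1, P11, P4, P6, P7, P8, P9}
8. P2@(2, 1) [-y clear] — {P1, P11, P2, P4, P6, P7, P8, P9}
9. P10@(3, 1) [+x clear] — {P1, P10, P11, P2, P4, P6, P7, P8, P9}
10. P5@(2, 0) [+x clear] — {P1, P10, P11, P2, P4, P5, P6, P7, P8, P9}

P9; P6; P8; P4; P1; P7; P11; P2; P10; P5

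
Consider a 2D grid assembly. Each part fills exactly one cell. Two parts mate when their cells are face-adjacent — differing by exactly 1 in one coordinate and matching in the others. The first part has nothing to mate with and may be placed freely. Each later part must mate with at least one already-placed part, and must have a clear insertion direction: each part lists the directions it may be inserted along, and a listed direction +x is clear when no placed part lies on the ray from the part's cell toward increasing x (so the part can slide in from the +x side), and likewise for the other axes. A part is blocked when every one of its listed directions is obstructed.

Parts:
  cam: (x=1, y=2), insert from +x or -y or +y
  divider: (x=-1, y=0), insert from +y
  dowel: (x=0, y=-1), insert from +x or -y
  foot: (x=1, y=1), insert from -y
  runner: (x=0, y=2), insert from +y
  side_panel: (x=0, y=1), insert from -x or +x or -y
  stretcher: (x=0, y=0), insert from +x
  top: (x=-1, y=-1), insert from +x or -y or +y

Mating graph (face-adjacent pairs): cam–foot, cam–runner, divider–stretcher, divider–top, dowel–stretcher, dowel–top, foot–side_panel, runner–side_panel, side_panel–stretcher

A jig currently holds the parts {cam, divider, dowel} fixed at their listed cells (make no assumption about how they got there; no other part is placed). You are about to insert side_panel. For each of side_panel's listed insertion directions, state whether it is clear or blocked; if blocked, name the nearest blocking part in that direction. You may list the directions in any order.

-x: ray from side_panel(0, 1) has no placed part ⇒ clear
+x: ray from side_panel(0, 1) has no placed part ⇒ clear
-y: nearest on ray is dowel@(0, -1) ⇒ blocked

+x: clear; -x: clear; -y: blocked by dowel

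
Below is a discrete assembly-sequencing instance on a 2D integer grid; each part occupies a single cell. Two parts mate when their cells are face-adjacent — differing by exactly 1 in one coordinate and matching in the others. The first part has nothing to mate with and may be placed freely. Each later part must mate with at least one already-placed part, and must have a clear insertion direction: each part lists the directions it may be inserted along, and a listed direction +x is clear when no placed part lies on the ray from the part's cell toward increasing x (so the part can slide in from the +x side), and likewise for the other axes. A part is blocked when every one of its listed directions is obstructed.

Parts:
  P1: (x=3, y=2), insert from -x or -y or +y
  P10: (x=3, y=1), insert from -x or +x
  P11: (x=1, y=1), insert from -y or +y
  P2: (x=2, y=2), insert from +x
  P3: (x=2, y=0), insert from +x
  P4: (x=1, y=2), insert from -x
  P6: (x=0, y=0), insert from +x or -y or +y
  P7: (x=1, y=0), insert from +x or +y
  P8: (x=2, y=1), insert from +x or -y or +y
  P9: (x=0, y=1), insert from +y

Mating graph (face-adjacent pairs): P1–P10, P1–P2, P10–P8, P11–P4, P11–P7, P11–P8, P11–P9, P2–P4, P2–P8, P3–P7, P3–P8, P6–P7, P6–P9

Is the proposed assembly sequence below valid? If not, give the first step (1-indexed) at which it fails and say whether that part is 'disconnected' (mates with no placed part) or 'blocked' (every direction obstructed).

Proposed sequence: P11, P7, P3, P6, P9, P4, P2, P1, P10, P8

1. P11@(1, 1) [-y clear] — {P11}
2. P7@(1, 0) [+x clear] — {P11, P7}
3. P3@(2, 0) [+x clear] — {P11, P3, P7}
4. P6@(0, 0) [-y clear] — {P11, P3, P6, P7}
5. P9@(0, 1) [+y clear] — {P11, P3, P6, P7, P9}
6. P4@(1, 2) [-x clear] — {P11, P3, P4, P6, P7, P9}
7. P2@(2, 2) [+x clear] — {P11, P2, P3, P4, P6, P7, P9}
8. P1@(3, 2) [-y clear] — {P1, P11, P2, P3, P4, P6, P7, P9}
9. P10@(3, 1) [+x clear] — {P1, P10, P11, P2, P3, P4, P6, P7, P9}
10. P8@(2, 1) — +x/-y/+y all obstructed ⇒ blocked

Invalid at step 10 (blocked)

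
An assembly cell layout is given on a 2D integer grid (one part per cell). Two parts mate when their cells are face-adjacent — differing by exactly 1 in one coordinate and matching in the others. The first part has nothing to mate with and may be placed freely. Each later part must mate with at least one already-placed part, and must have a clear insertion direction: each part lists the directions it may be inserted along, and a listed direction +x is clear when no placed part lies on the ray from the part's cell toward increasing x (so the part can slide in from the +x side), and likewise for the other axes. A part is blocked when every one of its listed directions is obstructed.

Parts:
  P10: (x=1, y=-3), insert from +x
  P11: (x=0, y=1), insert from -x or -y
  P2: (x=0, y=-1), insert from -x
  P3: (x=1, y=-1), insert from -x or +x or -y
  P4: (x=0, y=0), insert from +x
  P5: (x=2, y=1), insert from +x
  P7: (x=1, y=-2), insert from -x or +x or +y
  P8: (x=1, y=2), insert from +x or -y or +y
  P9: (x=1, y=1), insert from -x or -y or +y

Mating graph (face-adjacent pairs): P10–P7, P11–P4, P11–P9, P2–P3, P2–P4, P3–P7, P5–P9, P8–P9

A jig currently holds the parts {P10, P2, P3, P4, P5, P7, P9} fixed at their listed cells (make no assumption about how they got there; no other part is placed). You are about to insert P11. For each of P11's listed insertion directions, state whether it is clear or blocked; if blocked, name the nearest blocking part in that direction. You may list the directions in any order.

-x: clear; -y: blocked by P4

-x: ray from P11(0, 1) has no placed part ⇒ clear
-y: nearest on ray is P4@(0, 0) ⇒ blocked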